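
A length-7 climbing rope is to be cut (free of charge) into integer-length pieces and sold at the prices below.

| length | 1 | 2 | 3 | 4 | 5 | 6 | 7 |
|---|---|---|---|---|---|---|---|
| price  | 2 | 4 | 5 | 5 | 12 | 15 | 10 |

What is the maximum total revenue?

Let v[k] be the best obtainable value from length k. For each k, try every first piece i and keep the best of price[i] + v[k−i].
v[1] = 2
v[2] = max(2+2, 4+0) = 4
v[3] = max(2+4, 4+2, 5+0) = 6
v[4] = max(2+6, 4+4, 5+2, 5+0) = 8
v[5] = max(2+8, 4+6, 5+4, 5+2, 12+0) = 12
v[6] = max(2+12, 4+8, 5+6, 5+4, 12+2, 15+0) = 15
v[7] = max(2+15, 4+12, 5+8, …, 15+2, 10+0) = 17
One optimal cutting: 6 + 1 → €15 + €2 = €17.

17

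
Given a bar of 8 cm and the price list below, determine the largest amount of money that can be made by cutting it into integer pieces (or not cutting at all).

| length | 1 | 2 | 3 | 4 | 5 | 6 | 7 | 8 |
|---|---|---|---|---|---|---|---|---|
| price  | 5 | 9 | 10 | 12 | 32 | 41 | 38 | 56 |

Consider every possible first cut. r[k] is the best of p[i]+r[k−i] over all sellable i≤k.
r[1] = 5
r[2] = 10  (first piece 1, then r[1]=5)
r[3] = 15  (first piece 1, then r[2]=10)
r[4] = 20  (first piece 1, then r[3]=15)
r[5] = 32
r[6] = 41
r[7] = 46  (first piece 1, then r[6]=41)
r[8] = 56
Best is to sell the whole 8-cm piece uncut for 56.

56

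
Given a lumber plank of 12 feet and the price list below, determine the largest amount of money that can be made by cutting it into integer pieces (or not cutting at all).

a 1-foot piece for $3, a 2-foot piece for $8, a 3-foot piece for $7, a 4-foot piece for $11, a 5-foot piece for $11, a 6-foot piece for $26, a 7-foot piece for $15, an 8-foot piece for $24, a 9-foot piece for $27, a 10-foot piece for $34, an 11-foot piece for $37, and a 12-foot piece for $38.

Let best[k] be the best obtainable value from length k. For each k, try every first piece i and keep the best of price[i] + best[k−i].
best[1] = 3
best[2] = max(3+3, 8+0) = 8
best[3] = max(3+8, 8+3, 7+0) = 11
best[4] = max(3+11, 8+8, 7+3, 11+0) = 16
best[5] = max(3+16, 8+11, 7+8, 11+3, 11+0) = 19
best[6] = max(3+19, 8+16, 7+11, 11+8, 11+3, 26+0) = 26
best[7] = max(3+26, 8+19, 7+16, …, 26+3, 15+0) = 29
best[8] = max(3+29, 8+26, 7+19, …, 15+3, 24+0) = 34
best[9] = max(3+34, 8+29, 7+26, …, 24+3, 27+0) = 37
best[10] = max(3+37, 8+34, 7+29, …, 27+3, 34+0) = 42
best[11] = max(3+42, 8+37, 7+34, …, 34+3, 37+0) = 45
best[12] = max(3+45, 8+42, 7+37, …, 37+3, 38+0) = 52
One optimal cutting: 6 + 6 → $26 + $26 = $52.

52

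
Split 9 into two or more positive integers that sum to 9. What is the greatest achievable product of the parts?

27

Define P[k] = max over 1≤i<k of i · max(k−i, P[k−i]); the inner max lets the remainder stay uncut if that's better.
P[2] = 1·max(1,0) = 1·1 = 1
P[3] = 1·max(2,1) = 1·2 = 2
P[4] = 2·max(2,1) = 2·2 = 4
P[5] = 2·max(3,2) = 2·3 = 6
P[6] = 3·max(3,2) = 3·3 = 9
P[7] = 2·max(5,6) = 2·6 = 12
P[8] = 2·max(6,9) = 2·9 = 18
P[9] = 3·max(6,9) = 3·9 = 27
One optimal split: 3 + 3 + 3; product 3·3·3 = 27.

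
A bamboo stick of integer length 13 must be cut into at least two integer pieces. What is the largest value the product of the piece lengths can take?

Define P[k] = max over 1≤i<k of i · max(k−i, P[k−i]); the inner max lets the remainder stay uncut if that's better.
P[2] = 1·max(1,0) = 1·1 = 1
P[3] = max(1·2, 2·1) = 2
P[4] = max(1·3, 2·2, 3·1) = 4
P[5] = max(1·4, 2·3, 3·2, 4·1) = 6
P[6] = max(1·6, 2·4, 3·3, 4·2, 5·1) = 9
P[7] = max(1·9, 2·6, 3·4, 4·3, 5·2, 6·1) = 12
P[8] = max(1·12, 2·9, 3·6, …, 6·2, 7·1) = 18
P[9] = max(1·18, 2·12, 3·9, …, 7·2, 8·1) = 27
P[10] = max(1·27, 2·18, 3·12, …, 8·2, 9·1) = 36
P[11] = max(1·36, 2·27, 3·18, …, 9·2, 10·1) = 54
P[12] = max(1·54, 2·36, 3·27, …, 10·2, 11·1) = 81
P[13] = max(1·81, 2·54, 3·36, …, 11·2, 12·1) = 108
One optimal split: 3 + 3 + 3 + 2 + 2; product 3·3·3·2·2 = 108.

108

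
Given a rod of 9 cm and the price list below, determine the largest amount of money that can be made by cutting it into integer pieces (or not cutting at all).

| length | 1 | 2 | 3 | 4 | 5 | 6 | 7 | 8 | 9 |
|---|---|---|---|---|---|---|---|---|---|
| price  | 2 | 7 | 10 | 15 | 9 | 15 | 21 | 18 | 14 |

32

Build v[k] bottom-up: v[k] = max over allowed piece i of (p[i] + v[k−i]).
v[1] = 2
v[2] = 7
v[3] = 10
v[4] = 15
v[5] = 17  (first piece 1, then v[4]=15)
v[6] = 22  (first piece 2, then v[4]=15)
v[7] = 25  (first piece 3, then v[4]=15)
v[8] = 30  (first piece 4, then v[4]=15)
v[9] = 32  (first piece 1, then v[8]=30)
One optimal cutting: 4 + 4 + 1 → €15 + €15 + €2 = €32.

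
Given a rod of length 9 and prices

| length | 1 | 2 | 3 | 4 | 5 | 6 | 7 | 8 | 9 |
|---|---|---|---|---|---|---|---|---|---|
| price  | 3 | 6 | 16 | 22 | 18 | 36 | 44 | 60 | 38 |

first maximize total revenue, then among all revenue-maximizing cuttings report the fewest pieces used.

Consider every possible first cut. r[k] is the best of p[i]+r[k−i] over all sellable i≤k.
r[1] = 3
r[2] = 6  (first piece 1, then r[1]=3)
r[3] = 16
r[4] = 22
r[5] = 25  (first piece 1, then r[4]=22)
r[6] = 36
r[7] = 44
r[8] = 60
r[9] = 63  (first piece 1, then r[8]=60)
Maximum revenue is 63.
Now minimize piece count subject to staying optimal: for each k, pieces[k] = 1 + min over i with p[i]+r[k−i]=r[k] of pieces[k−i].
pieces[6] = 1
pieces[7] = 1
pieces[8] = 1
pieces[9] = 2

2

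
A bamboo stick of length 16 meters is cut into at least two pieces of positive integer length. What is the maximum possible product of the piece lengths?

324

Define prod[k] = max over 1≤i<k of i · max(k−i, prod[k−i]); the inner max lets the remainder stay uncut if that's better.
prod[2] = 1·max(1,0) = 1·1 = 1
prod[3] = max(1·2, 2·1) = 2
prod[4] = max(1·3, 2·2, 3·1) = 4
prod[5] = max(1·4, 2·3, 3·2, 4·1) = 6
prod[6] = max(1·6, 2·4, 3·3, 4·2, 5·1) = 9
prod[7] = max(1·9, 2·6, 3·4, 4·3, 5·2, 6·1) = 12
prod[8] = max(1·12, 2·9, 3·6, …, 6·2, 7·1) = 18
prod[9] = max(1·18, 2·12, 3·9, …, 7·2, 8·1) = 27
prod[10] = max(1·27, 2·18, 3·12, …, 8·2, 9·1) = 36
prod[11] = max(1·36, 2·27, 3·18, …, 9·2, 10·1) = 54
prod[12] = max(1·54, 2·36, 3·27, …, 10·2, 11·1) = 81
prod[13] = max(1·81, 2·54, 3·36, …, 11·2, 12·1) = 108
prod[14] = max(1·108, 2·81, 3·54, …, 12·2, 13·1) = 162
prod[15] = max(1·162, 2·108, 3·81, …, 13·2, 14·1) = 243
prod[16] = max(1·243, 2·162, 3·108, …, 14·2, 15·1) = 324
One optimal split: 3 + 3 + 3 + 3 + 2 + 2; product 3·3·3·3·2·2 = 324.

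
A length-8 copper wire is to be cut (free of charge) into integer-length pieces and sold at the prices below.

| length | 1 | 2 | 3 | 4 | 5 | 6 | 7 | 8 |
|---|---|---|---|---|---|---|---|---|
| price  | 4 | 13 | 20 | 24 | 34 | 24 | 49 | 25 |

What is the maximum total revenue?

54

Let R[k] be the best obtainable value from length k. For each k, try every first piece i and keep the best of price[i] + R[k−i].
R[1] = 4
R[2] = max(4+4, 13+0) = 13
R[3] = max(4+13, 13+4, 20+0) = 20
R[4] = max(4+20, 13+13, 20+4, 24+0) = 26
R[5] = max(4+26, 13+20, 20+13, 24+4, 34+0) = 34
R[6] = max(4+34, 13+26, 20+20, 24+13, 34+4, 24+0) = 40
R[7] = max(4+40, 13+34, 20+26, …, 24+4, 49+0) = 49
R[8] = max(4+49, 13+40, 20+34, …, 49+4, 25+0) = 54
One optimal cutting: 5 + 3 → €34 + €20 = €54.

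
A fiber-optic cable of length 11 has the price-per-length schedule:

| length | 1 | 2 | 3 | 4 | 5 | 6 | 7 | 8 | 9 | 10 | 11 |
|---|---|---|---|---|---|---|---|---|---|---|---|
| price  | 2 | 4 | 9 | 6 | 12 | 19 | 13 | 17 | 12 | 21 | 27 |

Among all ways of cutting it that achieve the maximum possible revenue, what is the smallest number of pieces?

Consider every possible first cut. r[k] is the best of p[i]+r[k−i] over all sellable i≤k.
r[1] = 2
r[2] = 4  (first piece 1, then r[1]=2)
r[3] = 9
r[4] = 11  (first piece 1, then r[3]=9)
r[5] = 13  (first piece 1, then r[4]=11)
r[6] = 19
r[7] = 21  (first piece 1, then r[6]=19)
r[8] = 23  (first piece 1, then r[7]=21)
r[9] = 28  (first piece 3, then r[6]=19)
r[10] = 30  (first piece 1, then r[9]=28)
r[11] = 32  (first piece 1, then r[10]=30)
Maximum revenue is $32.
Now minimize piece count subject to staying optimal: for each k, pieces[k] = 1 + min over i with p[i]+r[k−i]=r[k] of pieces[k−i].
pieces[8] = 2
pieces[9] = 2
pieces[10] = 3
pieces[11] = 3

3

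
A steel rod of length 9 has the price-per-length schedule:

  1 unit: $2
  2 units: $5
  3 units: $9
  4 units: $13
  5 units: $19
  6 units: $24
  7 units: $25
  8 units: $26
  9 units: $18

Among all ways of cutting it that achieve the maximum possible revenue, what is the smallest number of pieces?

Let r[k] be the best obtainable value from length k. For each k, try every first piece i and keep the best of price[i] + r[k−i].
r[1] = 2
r[2] = max(2+2, 5+0) = 5
r[3] = max(2+5, 5+2, 9+0) = 9
r[4] = max(2+9, 5+5, 9+2, 13+0) = 13
r[5] = max(2+13, 5+9, 9+5, 13+2, 19+0) = 19
r[6] = max(2+19, 5+13, 9+9, 13+5, 19+2, 24+0) = 24
r[7] = max(2+24, 5+19, 9+13, …, 24+2, 25+0) = 26
r[8] = max(2+26, 5+24, 9+19, …, 25+2, 26+0) = 29
r[9] = max(2+29, 5+26, 9+24, …, 26+2, 18+0) = 33
Maximum revenue is $33.
Now minimize piece count subject to staying optimal: for each k, pieces[k] = 1 + min over i with p[i]+r[k−i]=r[k] of pieces[k−i].
pieces[6] = 1
pieces[7] = 2
pieces[8] = 2
pieces[9] = 2

2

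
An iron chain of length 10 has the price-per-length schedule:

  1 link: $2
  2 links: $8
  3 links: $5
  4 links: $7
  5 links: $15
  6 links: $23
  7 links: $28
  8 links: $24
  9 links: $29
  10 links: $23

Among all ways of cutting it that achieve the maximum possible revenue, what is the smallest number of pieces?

5

Let r[k] be the best obtainable value from length k. For each k, try every first piece i and keep the best of price[i] + r[k−i].
r[1] = 2
r[2] = 8
r[3] = 10  (first piece 1, then r[2]=8)
r[4] = 16  (first piece 2, then r[2]=8)
r[5] = 18  (first piece 1, then r[4]=16)
r[6] = 24  (first piece 2, then r[4]=16)
r[7] = 28
r[8] = 32  (first piece 2, then r[6]=24)
r[9] = 36  (first piece 2, then r[7]=28)
r[10] = 40  (first piece 2, then r[8]=32)
Maximum revenue is $40.
Now minimize piece count subject to staying optimal: for each k, pieces[k] = 1 + min over i with p[i]+r[k−i]=r[k] of pieces[k−i].
pieces[7] = 1
pieces[8] = 4
pieces[9] = 2
pieces[10] = 5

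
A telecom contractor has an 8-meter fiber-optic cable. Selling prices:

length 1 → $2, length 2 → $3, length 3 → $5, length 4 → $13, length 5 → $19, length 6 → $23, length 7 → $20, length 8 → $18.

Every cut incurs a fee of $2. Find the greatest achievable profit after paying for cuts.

Build net[k] bottom-up: net[k] = max over allowed piece i of (p[i] + net[k−i]) − 2 per cut.
net[1] = 2
net[2] = 3
net[3] = 5
net[4] = 13
net[5] = 19
net[6] = 23
net[7] = 23  (first piece 1, then net[6]=23)
net[8] = 24  (first piece 2, then net[6]=23)
One optimal plan: pieces 6 + 2 (1 cut) → $26 − $2 = $24.

24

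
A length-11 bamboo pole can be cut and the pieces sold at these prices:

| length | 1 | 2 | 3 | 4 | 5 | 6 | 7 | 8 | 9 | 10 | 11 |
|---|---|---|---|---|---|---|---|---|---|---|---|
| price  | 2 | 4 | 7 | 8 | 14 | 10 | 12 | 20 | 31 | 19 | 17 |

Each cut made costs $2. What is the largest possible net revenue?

33

Let net[k] be the best obtainable value from length k. For each k, try every first piece i and keep the best of price[i] + net[k−i] minus the 2 cut fee when i<k.
net[1] = 2
net[2] = max(2+2-2, 4+0) = 4
net[3] = max(2+4-2, 4+2-2, 7+0) = 7
net[4] = max(2+7-2, 4+4-2, 7+2-2, 8+0) = 8
net[5] = max(2+8-2, 4+7-2, 7+4-2, 8+2-2, 14+0) = 14
net[6] = max(2+14-2, 4+8-2, 7+7-2, 8+4-2, 14+2-2, 10+0) = 14
net[7] = max(2+14-2, 4+14-2, 7+8-2, …, 10+2-2, 12+0) = 16
net[8] = max(2+16-2, 4+14-2, 7+14-2, …, 12+2-2, 20+0) = 20
net[9] = max(2+20-2, 4+16-2, 7+14-2, …, 20+2-2, 31+0) = 31
net[10] = max(2+31-2, 4+20-2, 7+16-2, …, 31+2-2, 19+0) = 31
net[11] = max(2+31-2, 4+31-2, 7+20-2, …, 19+2-2, 17+0) = 33
One optimal plan: pieces 9 + 2 (1 cut) → $35 − $2 = $33.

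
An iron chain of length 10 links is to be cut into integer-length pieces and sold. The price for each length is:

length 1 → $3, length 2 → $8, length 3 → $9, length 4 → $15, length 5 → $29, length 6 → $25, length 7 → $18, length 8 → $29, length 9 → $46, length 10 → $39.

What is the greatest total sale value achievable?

Build R[k] bottom-up: R[k] = max over allowed piece i of (p[i] + R[k−i]).
R[1] = 3
R[2] = 8
R[3] = 11  (first piece 1, then R[2]=8)
R[4] = 16  (first piece 2, then R[2]=8)
R[5] = 29
R[6] = 32  (first piece 1, then R[5]=29)
R[7] = 37  (first piece 2, then R[5]=29)
R[8] = 40  (first piece 1, then R[7]=37)
R[9] = 46
R[10] = 58  (first piece 5, then R[5]=29)
One optimal cutting: 5 + 5 → $29 + $29 = $58.

58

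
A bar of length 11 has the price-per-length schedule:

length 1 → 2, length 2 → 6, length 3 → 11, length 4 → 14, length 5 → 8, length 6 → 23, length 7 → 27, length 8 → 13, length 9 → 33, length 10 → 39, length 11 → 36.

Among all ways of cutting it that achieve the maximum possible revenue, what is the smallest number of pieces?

2

Build r[k] bottom-up: r[k] = max over allowed piece i of (p[i] + r[k−i]).
r[1] = 2
r[2] = max(2+2, 6+0) = 6
r[3] = max(2+6, 6+2, 11+0) = 11
r[4] = max(2+11, 6+6, 11+2, 14+0) = 14
r[5] = max(2+14, 6+11, 11+6, 14+2, 8+0) = 17
r[6] = max(2+17, 6+14, 11+11, 14+6, 8+2, 23+0) = 23
r[7] = max(2+23, 6+17, 11+14, …, 23+2, 27+0) = 27
r[8] = max(2+27, 6+23, 11+17, …, 27+2, 13+0) = 29
r[9] = max(2+29, 6+27, 11+23, …, 13+2, 33+0) = 34
r[10] = max(2+34, 6+29, 11+27, …, 33+2, 39+0) = 39
r[11] = max(2+39, 6+34, 11+29, …, 39+2, 36+0) = 41
Maximum revenue is 41.
Now minimize piece count subject to staying optimal: for each k, pieces[k] = 1 + min over i with p[i]+r[k−i]=r[k] of pieces[k−i].
pieces[8] = 2
pieces[9] = 2
pieces[10] = 1
pieces[11] = 2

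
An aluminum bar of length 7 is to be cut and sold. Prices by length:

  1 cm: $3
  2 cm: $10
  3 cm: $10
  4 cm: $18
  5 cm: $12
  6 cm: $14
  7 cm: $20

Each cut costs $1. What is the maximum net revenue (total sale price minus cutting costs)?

Consider every possible first cut. r[k] is the best of p[i]+r[k−i] over all sellable i≤k, charging 1 whenever i<k.
r[1] = 3
r[2] = max(3+3-1, 10+0) = 10
r[3] = max(3+10-1, 10+3-1, 10+0) = 12
r[4] = max(3+12-1, 10+10-1, 10+3-1, 18+0) = 19
r[5] = max(3+19-1, 10+12-1, 10+10-1, 18+3-1, 12+0) = 21
r[6] = max(3+21-1, 10+19-1, 10+12-1, 18+10-1, 12+3-1, 14+0) = 28
r[7] = max(3+28-1, 10+21-1, 10+19-1, …, 14+3-1, 20+0) = 30
One optimal plan: pieces 2 + 2 + 2 + 1 (3 cuts) → $33 − $3 = $30.

30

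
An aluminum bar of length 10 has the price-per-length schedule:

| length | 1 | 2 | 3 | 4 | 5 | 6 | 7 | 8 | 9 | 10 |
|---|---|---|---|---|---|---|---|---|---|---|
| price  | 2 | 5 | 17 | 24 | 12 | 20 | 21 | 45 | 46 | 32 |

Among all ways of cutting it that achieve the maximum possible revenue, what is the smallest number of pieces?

Build r[k] bottom-up: r[k] = max over allowed piece i of (p[i] + r[k−i]).
r[1] = 2
r[2] = 5
r[3] = 17
r[4] = 24
r[5] = 26  (first piece 1, then r[4]=24)
r[6] = 34  (first piece 3, then r[3]=17)
r[7] = 41  (first piece 3, then r[4]=24)
r[8] = 48  (first piece 4, then r[4]=24)
r[9] = 51  (first piece 3, then r[6]=34)
r[10] = 58  (first piece 3, then r[7]=41)
Maximum revenue is $58.
Now minimize piece count subject to staying optimal: for each k, pieces[k] = 1 + min over i with p[i]+r[k−i]=r[k] of pieces[k−i].
pieces[7] = 2
pieces[8] = 2
pieces[9] = 3
pieces[10] = 3

3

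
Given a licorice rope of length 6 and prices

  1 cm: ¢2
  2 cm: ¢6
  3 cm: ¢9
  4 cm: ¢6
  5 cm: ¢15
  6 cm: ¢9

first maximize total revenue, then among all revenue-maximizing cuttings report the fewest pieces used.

2

Let r[k] be the best obtainable value from length k. For each k, try every first piece i and keep the best of price[i] + r[k−i].
r[1] = 2
r[2] = 6
r[3] = 9
r[4] = 12  (first piece 2, then r[2]=6)
r[5] = 15  (first piece 2, then r[3]=9)
r[6] = 18  (first piece 2, then r[4]=12)
Maximum revenue is ¢18.
Now minimize piece count subject to staying optimal: for each k, pieces[k] = 1 + min over i with p[i]+r[k−i]=r[k] of pieces[k−i].
pieces[3] = 1
pieces[4] = 2
pieces[5] = 1
pieces[6] = 2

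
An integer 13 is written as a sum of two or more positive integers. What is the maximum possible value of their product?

108

Define f[k] = max over 1≤i<k of i · max(k−i, f[k−i]); the inner max lets the remainder stay uncut if that's better.
f[2] = 1·max(1,0) = 1·1 = 1
f[3] = max(1·2, 2·1) = 2
f[4] = max(1·3, 2·2, 3·1) = 4
f[5] = max(1·4, 2·3, 3·2, 4·1) = 6
f[6] = max(1·6, 2·4, 3·3, 4·2, 5·1) = 9
f[7] = max(1·9, 2·6, 3·4, 4·3, 5·2, 6·1) = 12
f[8] = max(1·12, 2·9, 3·6, …, 6·2, 7·1) = 18
f[9] = max(1·18, 2·12, 3·9, …, 7·2, 8·1) = 27
f[10] = max(1·27, 2·18, 3·12, …, 8·2, 9·1) = 36
f[11] = max(1·36, 2·27, 3·18, …, 9·2, 10·1) = 54
f[12] = max(1·54, 2·36, 3·27, …, 10·2, 11·1) = 81
f[13] = max(1·81, 2·54, 3·36, …, 11·2, 12·1) = 108
One optimal split: 3 + 3 + 3 + 2 + 2; product 3·3·3·2·2 = 108.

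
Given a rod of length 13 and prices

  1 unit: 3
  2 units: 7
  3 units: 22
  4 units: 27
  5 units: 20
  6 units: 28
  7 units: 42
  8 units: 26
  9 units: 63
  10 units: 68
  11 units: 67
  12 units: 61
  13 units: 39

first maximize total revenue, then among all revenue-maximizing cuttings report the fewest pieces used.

4

Let r[k] be the best obtainable value from length k. For each k, try every first piece i and keep the best of price[i] + r[k−i].
r[1] = 3
r[2] = max(3+3, 7+0) = 7
r[3] = max(3+7, 7+3, 22+0) = 22
r[4] = max(3+22, 7+7, 22+3, 27+0) = 27
r[5] = max(3+27, 7+22, 22+7, 27+3, 20+0) = 30
r[6] = max(3+30, 7+27, 22+22, 27+7, 20+3, 28+0) = 44
r[7] = max(3+44, 7+30, 22+27, …, 28+3, 42+0) = 49
r[8] = max(3+49, 7+44, 22+30, …, 42+3, 26+0) = 54
r[9] = max(3+54, 7+49, 22+44, …, 26+3, 63+0) = 66
r[10] = max(3+66, 7+54, 22+49, …, 63+3, 68+0) = 71
r[11] = max(3+71, 7+66, 22+54, …, 68+3, 67+0) = 76
r[12] = max(3+76, 7+71, 22+66, …, 67+3, 61+0) = 88
r[13] = max(3+88, 7+76, 22+71, …, 61+3, 39+0) = 93
Maximum revenue is 93.
Now minimize piece count subject to staying optimal: for each k, pieces[k] = 1 + min over i with p[i]+r[k−i]=r[k] of pieces[k−i].
pieces[10] = 3
pieces[11] = 3
pieces[12] = 4
pieces[13] = 4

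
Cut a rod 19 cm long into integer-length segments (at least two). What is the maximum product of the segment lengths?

972

Define f[k] = max over 1≤i<k of i · max(k−i, f[k−i]); the inner max lets the remainder stay uncut if that's better.
f[2] = 1*max(1,0) = 1*1 = 1
f[3] = 1*max(2,1) = 1*2 = 2
f[4] = 2*max(2,1) = 2*2 = 4
f[5] = 2*max(3,2) = 2*3 = 6
f[6] = 3*max(3,2) = 3*3 = 9
f[7] = 2*max(5,6) = 2*6 = 12
f[8] = 2*max(6,9) = 2*9 = 18
f[9] = 3*max(6,9) = 3*9 = 27
f[10] = 2*max(8,18) = 2*18 = 36
f[11] = 2*max(9,27) = 2*27 = 54
f[12] = 3*max(9,27) = 3*27 = 81
f[13] = 2*max(11,54) = 2*54 = 108
f[14] = 2*max(12,81) = 2*81 = 162
f[15] = 3*max(12,81) = 3*81 = 243
f[16] = 2*max(14,162) = 2*162 = 324
f[17] = 2*max(15,243) = 2*243 = 486
f[18] = 3*max(15,243) = 3*243 = 729
f[19] = 2*max(17,486) = 2*486 = 972
One optimal split: 3 + 3 + 3 + 3 + 3 + 2 + 2; product 3*3*3*3*3*2*2 = 972.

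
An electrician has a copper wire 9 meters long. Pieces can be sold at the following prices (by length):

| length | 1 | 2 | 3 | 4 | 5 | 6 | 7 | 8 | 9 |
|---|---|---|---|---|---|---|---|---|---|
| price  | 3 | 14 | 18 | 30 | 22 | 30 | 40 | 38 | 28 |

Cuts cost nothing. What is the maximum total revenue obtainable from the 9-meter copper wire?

63

Build r[k] bottom-up: r[k] = max over allowed piece i of (p[i] + r[k−i]).
r[1] = 3
r[2] = max(3+3, 14+0) = 14
r[3] = max(3+14, 14+3, 18+0) = 18
r[4] = max(3+18, 14+14, 18+3, 30+0) = 30
r[5] = max(3+30, 14+18, 18+14, 30+3, 22+0) = 33
r[6] = max(3+33, 14+30, 18+18, 30+14, 22+3, 30+0) = 44
r[7] = max(3+44, 14+33, 18+30, …, 30+3, 40+0) = 48
r[8] = max(3+48, 14+44, 18+33, …, 40+3, 38+0) = 60
r[9] = max(3+60, 14+48, 18+44, …, 38+3, 28+0) = 63
One optimal cutting: 4 + 4 + 1 → €30 + €30 + €3 = €63.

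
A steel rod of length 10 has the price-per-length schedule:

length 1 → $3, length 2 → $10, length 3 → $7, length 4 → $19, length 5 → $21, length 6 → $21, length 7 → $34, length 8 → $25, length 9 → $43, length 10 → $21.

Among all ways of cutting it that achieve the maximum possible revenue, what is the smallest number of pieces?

Let r[k] be the best obtainable value from length k. For each k, try every first piece i and keep the best of price[i] + r[k−i].
r[1] = 3
r[2] = 10
r[3] = 13  (first piece 1, then r[2]=10)
r[4] = 20  (first piece 2, then r[2]=10)
r[5] = 23  (first piece 1, then r[4]=20)
r[6] = 30  (first piece 2, then r[4]=20)
r[7] = 34
r[8] = 40  (first piece 2, then r[6]=30)
r[9] = 44  (first piece 2, then r[7]=34)
r[10] = 50  (first piece 2, then r[8]=40)
Maximum revenue is $50.
Now minimize piece count subject to staying optimal: for each k, pieces[k] = 1 + min over i with p[i]+r[k−i]=r[k] of pieces[k−i].
pieces[7] = 1
pieces[8] = 4
pieces[9] = 2
pieces[10] = 5

5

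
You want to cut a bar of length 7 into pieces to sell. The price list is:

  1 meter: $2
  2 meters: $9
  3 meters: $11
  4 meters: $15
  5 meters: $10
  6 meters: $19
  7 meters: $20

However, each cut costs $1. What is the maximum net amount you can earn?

27

Consider every possible first cut. r[k] is the best of p[i]+r[k−i] over all sellable i≤k, charging 1 whenever i<k.
r[1] = 2
r[2] = max(2+2-1, 9+0) = 9
r[3] = max(2+9-1, 9+2-1, 11+0) = 11
r[4] = max(2+11-1, 9+9-1, 11+2-1, 15+0) = 17
r[5] = max(2+17-1, 9+11-1, 11+9-1, 15+2-1, 10+0) = 19
r[6] = max(2+19-1, 9+17-1, 11+11-1, 15+9-1, 10+2-1, 19+0) = 25
r[7] = max(2+25-1, 9+19-1, 11+17-1, …, 19+2-1, 20+0) = 27
One optimal plan: pieces 3 + 2 + 2 (2 cuts) → $29 − $2 = $27.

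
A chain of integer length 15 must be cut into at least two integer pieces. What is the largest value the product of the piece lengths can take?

Define g[k] = max over 1≤i<k of i · max(k−i, g[k−i]); the inner max lets the remainder stay uncut if that's better.
Small cases: g[2]=1, g[3]=2, g[4]=4, g[5]=6, g[6]=9, g[7]=12, g[8]=18, g[9]=27, g[10]=36.
g[11] = 2*max(9,27) = 2*27 = 54
g[12] = 3*max(9,27) = 3*27 = 81
g[13] = 2*max(11,54) = 2*54 = 108
g[14] = 2*max(12,81) = 2*81 = 162
g[15] = 3*max(12,81) = 3*81 = 243
One optimal split: 3 + 3 + 3 + 3 + 3; product 3*3*3*3*3 = 243.

243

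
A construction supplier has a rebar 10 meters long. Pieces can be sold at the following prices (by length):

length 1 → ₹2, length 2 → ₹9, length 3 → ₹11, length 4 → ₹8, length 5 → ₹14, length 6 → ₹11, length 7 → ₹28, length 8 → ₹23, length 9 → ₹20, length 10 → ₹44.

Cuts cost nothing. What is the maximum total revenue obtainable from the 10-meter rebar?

Build R[k] bottom-up: R[k] = max over allowed piece i of (p[i] + R[k−i]).
R[1] = 2
R[2] = 9
R[3] = 11  (first piece 1, then R[2]=9)
R[4] = 18  (first piece 2, then R[2]=9)
R[5] = 20  (first piece 1, then R[4]=18)
R[6] = 27  (first piece 2, then R[4]=18)
R[7] = 29  (first piece 1, then R[6]=27)
R[8] = 36  (first piece 2, then R[6]=27)
R[9] = 38  (first piece 1, then R[8]=36)
R[10] = 45  (first piece 2, then R[8]=36)
One optimal cutting: 2 + 2 + 2 + 2 + 2 → ₹9 + ₹9 + ₹9 + ₹9 + ₹9 = ₹45.

45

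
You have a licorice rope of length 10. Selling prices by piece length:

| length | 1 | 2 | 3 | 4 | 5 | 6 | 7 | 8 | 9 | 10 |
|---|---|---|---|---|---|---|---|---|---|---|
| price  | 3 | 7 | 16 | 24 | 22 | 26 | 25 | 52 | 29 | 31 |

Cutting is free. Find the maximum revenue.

Consider every possible first cut. r[k] is the best of p[i]+r[k−i] over all sellable i≤k.
r[1] = 3
r[2] = max(3+3, 7+0) = 7
r[3] = max(3+7, 7+3, 16+0) = 16
r[4] = max(3+16, 7+7, 16+3, 24+0) = 24
r[5] = max(3+24, 7+16, 16+7, 24+3, 22+0) = 27
r[6] = max(3+27, 7+24, 16+16, 24+7, 22+3, 26+0) = 32
r[7] = max(3+32, 7+27, 16+24, …, 26+3, 25+0) = 40
r[8] = max(3+40, 7+32, 16+27, …, 25+3, 52+0) = 52
r[9] = max(3+52, 7+40, 16+32, …, 52+3, 29+0) = 55
r[10] = max(3+55, 7+52, 16+40, …, 29+3, 31+0) = 59
One optimal cutting: 8 + 2 → ¢52 + ¢7 = ¢59.

59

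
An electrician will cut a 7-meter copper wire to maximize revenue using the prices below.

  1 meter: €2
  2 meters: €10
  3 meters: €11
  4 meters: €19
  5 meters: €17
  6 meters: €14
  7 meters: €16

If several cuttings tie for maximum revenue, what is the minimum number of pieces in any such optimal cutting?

4

Let r[k] be the best obtainable value from length k. For each k, try every first piece i and keep the best of price[i] + r[k−i].
r[1] = 2
r[2] = max(2+2, 10+0) = 10
r[3] = max(2+10, 10+2, 11+0) = 12
r[4] = max(2+12, 10+10, 11+2, 19+0) = 20
r[5] = max(2+20, 10+12, 11+10, 19+2, 17+0) = 22
r[6] = max(2+22, 10+20, 11+12, 19+10, 17+2, 14+0) = 30
r[7] = max(2+30, 10+22, 11+20, …, 14+2, 16+0) = 32
Maximum revenue is €32.
Now minimize piece count subject to staying optimal: for each k, pieces[k] = 1 + min over i with p[i]+r[k−i]=r[k] of pieces[k−i].
pieces[4] = 2
pieces[5] = 3
pieces[6] = 3
pieces[7] = 4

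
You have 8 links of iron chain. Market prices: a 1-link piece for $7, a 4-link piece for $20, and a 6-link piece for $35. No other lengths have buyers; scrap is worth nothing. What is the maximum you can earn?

Let best[k] be the best obtainable value from length k. For each k, try every first piece i and keep the best of price[i] + best[k−i].
best[1] = 7
best[2] = 14  (first piece 1, then best[1]=7)
best[3] = 21  (first piece 1, then best[2]=14)
best[4] = max(7+21, 20+0) = 28
best[5] = max(7+28, 20+7) = 35
best[6] = max(7+35, 20+14, 35+0) = 42
best[7] = max(7+42, 20+21, 35+7) = 49
best[8] = max(7+49, 20+28, 35+14) = 56
One optimal cutting: 1 + 1 + 1 + 1 + 1 + 1 + 1 + 1 → $56.

56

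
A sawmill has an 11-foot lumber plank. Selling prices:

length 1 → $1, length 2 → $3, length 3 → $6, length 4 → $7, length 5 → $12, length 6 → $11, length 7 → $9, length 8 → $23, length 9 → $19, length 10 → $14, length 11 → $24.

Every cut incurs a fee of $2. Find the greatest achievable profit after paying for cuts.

Let r[k] be the best obtainable value from length k. For each k, try every first piece i and keep the best of price[i] + r[k−i] minus the 2 cut fee when i<k.
r[1] = 1
r[2] = max(1+1-2, 3+0) = 3
r[3] = max(1+3-2, 3+1-2, 6+0) = 6
r[4] = max(1+6-2, 3+3-2, 6+1-2, 7+0) = 7
r[5] = max(1+7-2, 3+6-2, 6+3-2, 7+1-2, 12+0) = 12
r[6] = max(1+12-2, 3+7-2, 6+6-2, 7+3-2, 12+1-2, 11+0) = 11
r[7] = max(1+11-2, 3+12-2, 6+7-2, …, 11+1-2, 9+0) = 13
r[8] = max(1+13-2, 3+11-2, 6+12-2, …, 9+1-2, 23+0) = 23
r[9] = max(1+23-2, 3+13-2, 6+11-2, …, 23+1-2, 19+0) = 22
r[10] = max(1+22-2, 3+23-2, 6+13-2, …, 19+1-2, 14+0) = 24
r[11] = max(1+24-2, 3+22-2, 6+23-2, …, 14+1-2, 24+0) = 27
One optimal plan: pieces 8 + 3 (1 cut) → $29 − $2 = $27.

27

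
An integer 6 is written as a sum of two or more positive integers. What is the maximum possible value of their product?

9

Fill m[k] for k=2..6: at each k try every first piece i and multiply by the better of (k−i) uncut or m[k−i].
m[2] = 1·max(1,0) = 1·1 = 1
m[3] = 1·max(2,1) = 1·2 = 2
m[4] = 2·max(2,1) = 2·2 = 4
m[5] = 2·max(3,2) = 2·3 = 6
m[6] = 3·max(3,2) = 3·3 = 9
One optimal split: 3 + 3; product 3·3 = 9.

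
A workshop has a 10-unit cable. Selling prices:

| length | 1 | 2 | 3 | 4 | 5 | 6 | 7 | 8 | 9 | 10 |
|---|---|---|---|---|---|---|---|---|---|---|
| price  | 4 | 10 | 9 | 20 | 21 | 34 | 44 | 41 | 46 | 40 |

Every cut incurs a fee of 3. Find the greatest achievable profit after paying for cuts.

Build r[k] bottom-up: r[k] = max over allowed piece i of (p[i] + r[k−i]) − 3 per cut.
r[1] = 4
r[2] = 10
r[3] = 11  (first piece 1, then r[2]=10)
r[4] = 20
r[5] = 21  (first piece 1, then r[4]=20)
r[6] = 34
r[7] = 44
r[8] = 45  (first piece 1, then r[7]=44)
r[9] = 51  (first piece 2, then r[7]=44)
r[10] = 52  (first piece 1, then r[9]=51)
One optimal plan: pieces 7 + 2 + 1 (2 cuts) → 58 − 6 = 52.

52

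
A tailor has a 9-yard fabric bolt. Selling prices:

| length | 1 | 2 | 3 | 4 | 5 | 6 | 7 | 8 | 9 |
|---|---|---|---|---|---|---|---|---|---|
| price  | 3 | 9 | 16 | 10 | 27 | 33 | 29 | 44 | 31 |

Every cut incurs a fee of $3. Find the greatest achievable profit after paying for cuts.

Consider every possible first cut. v[k] is the best of p[i]+v[k−i] over all sellable i≤k, charging 3 whenever i<k.
v[1] = 3
v[2] = max(3+3-3, 9+0) = 9
v[3] = max(3+9-3, 9+3-3, 16+0) = 16
v[4] = max(3+16-3, 9+9-3, 16+3-3, 10+0) = 16
v[5] = max(3+16-3, 9+16-3, 16+9-3, 10+3-3, 27+0) = 27
v[6] = max(3+27-3, 9+16-3, 16+16-3, 10+9-3, 27+3-3, 33+0) = 33
v[7] = max(3+33-3, 9+27-3, 16+16-3, …, 33+3-3, 29+0) = 33
v[8] = max(3+33-3, 9+33-3, 16+27-3, …, 29+3-3, 44+0) = 44
v[9] = max(3+44-3, 9+33-3, 16+33-3, …, 44+3-3, 31+0) = 46
One optimal plan: pieces 6 + 3 (1 cut) → $49 − $3 = $46.

46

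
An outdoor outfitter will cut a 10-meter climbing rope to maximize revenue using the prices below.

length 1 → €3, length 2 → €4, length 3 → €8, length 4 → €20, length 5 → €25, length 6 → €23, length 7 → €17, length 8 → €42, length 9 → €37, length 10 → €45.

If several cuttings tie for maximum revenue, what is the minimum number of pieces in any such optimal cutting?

2

Let r[k] be the best obtainable value from length k. For each k, try every first piece i and keep the best of price[i] + r[k−i].
r[1] = 3
r[2] = 6  (first piece 1, then r[1]=3)
r[3] = 9  (first piece 1, then r[2]=6)
r[4] = 20
r[5] = 25
r[6] = 28  (first piece 1, then r[5]=25)
r[7] = 31  (first piece 1, then r[6]=28)
r[8] = 42
r[9] = 45  (first piece 1, then r[8]=42)
r[10] = 50  (first piece 5, then r[5]=25)
Maximum revenue is €50.
Now minimize piece count subject to staying optimal: for each k, pieces[k] = 1 + min over i with p[i]+r[k−i]=r[k] of pieces[k−i].
pieces[7] = 3
pieces[8] = 1
pieces[9] = 2
pieces[10] = 2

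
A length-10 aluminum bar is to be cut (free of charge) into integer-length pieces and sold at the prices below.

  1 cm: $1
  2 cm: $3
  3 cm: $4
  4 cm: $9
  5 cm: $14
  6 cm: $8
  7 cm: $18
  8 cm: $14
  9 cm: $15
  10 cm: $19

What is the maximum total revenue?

28

Let R[k] be the best obtainable value from length k. For each k, try every first piece i and keep the best of price[i] + R[k−i].
R[1] = 1
R[2] = 3
R[3] = 4  (first piece 1, then R[2]=3)
R[4] = 9
R[5] = 14
R[6] = 15  (first piece 1, then R[5]=14)
R[7] = 18
R[8] = 19  (first piece 1, then R[7]=18)
R[9] = 23  (first piece 4, then R[5]=14)
R[10] = 28  (first piece 5, then R[5]=14)
One optimal cutting: 5 + 5 → $14 + $14 = $28.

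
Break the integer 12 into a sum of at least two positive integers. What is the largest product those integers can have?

81

Fill f[k] for k=2..12: at each k try every first piece i and multiply by the better of (k−i) uncut or f[k−i].
f[2] = 1·max(1,0) = 1·1 = 1
f[3] = max(1·2, 2·1) = 2
f[4] = max(1·3, 2·2, 3·1) = 4
f[5] = max(1·4, 2·3, 3·2, 4·1) = 6
f[6] = max(1·6, 2·4, 3·3, 4·2, 5·1) = 9
f[7] = max(1·9, 2·6, 3·4, 4·3, 5·2, 6·1) = 12
f[8] = max(1·12, 2·9, 3·6, …, 6·2, 7·1) = 18
f[9] = max(1·18, 2·12, 3·9, …, 7·2, 8·1) = 27
f[10] = max(1·27, 2·18, 3·12, …, 8·2, 9·1) = 36
f[11] = max(1·36, 2·27, 3·18, …, 9·2, 10·1) = 54
f[12] = max(1·54, 2·36, 3·27, …, 10·2, 11·1) = 81
One optimal split: 3 + 3 + 3 + 3; product 3·3·3·3 = 81.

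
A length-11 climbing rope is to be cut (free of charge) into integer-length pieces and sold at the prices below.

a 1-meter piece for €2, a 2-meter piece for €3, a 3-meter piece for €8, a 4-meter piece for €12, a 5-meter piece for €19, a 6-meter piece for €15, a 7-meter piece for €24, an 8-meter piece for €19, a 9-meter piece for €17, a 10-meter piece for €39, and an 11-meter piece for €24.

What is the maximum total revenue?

Let R[k] be the best obtainable value from length k. For each k, try every first piece i and keep the best of price[i] + R[k−i].
R[1] = 2
R[2] = 4  (first piece 1, then R[1]=2)
R[3] = 8
R[4] = 12
R[5] = 19
R[6] = 21  (first piece 1, then R[5]=19)
R[7] = 24
R[8] = 27  (first piece 3, then R[5]=19)
R[9] = 31  (first piece 4, then R[5]=19)
R[10] = 39
R[11] = 41  (first piece 1, then R[10]=39)
One optimal cutting: 10 + 1 → €39 + €2 = €41.

41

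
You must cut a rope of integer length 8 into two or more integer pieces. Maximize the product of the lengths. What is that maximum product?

18

Fill f[k] for k=2..8: at each k try every first piece i and multiply by the better of (k−i) uncut or f[k−i].
f[2] = 1×max(1,0) = 1×1 = 1
f[3] = 1×max(2,1) = 1×2 = 2
f[4] = 2×max(2,1) = 2×2 = 4
f[5] = 2×max(3,2) = 2×3 = 6
f[6] = 3×max(3,2) = 3×3 = 9
f[7] = 2×max(5,6) = 2×6 = 12
f[8] = 2×max(6,9) = 2×9 = 18
One optimal split: 3 + 3 + 2; product 3×3×2 = 18.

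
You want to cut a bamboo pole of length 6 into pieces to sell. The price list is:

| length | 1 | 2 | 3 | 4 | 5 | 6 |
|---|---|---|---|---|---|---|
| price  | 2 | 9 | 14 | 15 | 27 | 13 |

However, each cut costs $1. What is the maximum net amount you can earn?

28

Build v[k] bottom-up: v[k] = max over allowed piece i of (p[i] + v[k−i]) − 1 per cut.
v[1] = 2
v[2] = 9
v[3] = 14
v[4] = 17  (first piece 2, then v[2]=9)
v[5] = 27
v[6] = 28  (first piece 1, then v[5]=27)
One optimal plan: pieces 5 + 1 (1 cut) → $29 − $1 = $28.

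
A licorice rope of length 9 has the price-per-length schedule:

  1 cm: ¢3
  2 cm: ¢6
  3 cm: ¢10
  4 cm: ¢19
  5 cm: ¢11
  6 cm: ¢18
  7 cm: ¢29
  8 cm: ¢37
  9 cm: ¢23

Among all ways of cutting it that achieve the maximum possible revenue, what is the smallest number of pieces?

3

Build r[k] bottom-up: r[k] = max over allowed piece i of (p[i] + r[k−i]).
r[1] = 3
r[2] = 6  (first piece 1, then r[1]=3)
r[3] = 10
r[4] = 19
r[5] = 22  (first piece 1, then r[4]=19)
r[6] = 25  (first piece 1, then r[5]=22)
r[7] = 29  (first piece 3, then r[4]=19)
r[8] = 38  (first piece 4, then r[4]=19)
r[9] = 41  (first piece 1, then r[8]=38)
Maximum revenue is ¢41.
Now minimize piece count subject to staying optimal: for each k, pieces[k] = 1 + min over i with p[i]+r[k−i]=r[k] of pieces[k−i].
pieces[6] = 2
pieces[7] = 1
pieces[8] = 2
pieces[9] = 3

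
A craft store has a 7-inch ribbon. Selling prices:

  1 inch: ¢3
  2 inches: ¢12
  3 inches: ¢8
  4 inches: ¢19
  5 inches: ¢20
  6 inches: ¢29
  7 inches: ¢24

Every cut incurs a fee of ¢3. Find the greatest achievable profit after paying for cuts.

30

Consider every possible first cut. net[k] is the best of p[i]+net[k−i] over all sellable i≤k, charging 3 whenever i<k.
net[1] = 3
net[2] = max(3+3-3, 12+0) = 12
net[3] = max(3+12-3, 12+3-3, 8+0) = 12
net[4] = max(3+12-3, 12+12-3, 8+3-3, 19+0) = 21
net[5] = max(3+21-3, 12+12-3, 8+12-3, 19+3-3, 20+0) = 21
net[6] = max(3+21-3, 12+21-3, 8+12-3, 19+12-3, 20+3-3, 29+0) = 30
net[7] = max(3+30-3, 12+21-3, 8+21-3, …, 29+3-3, 24+0) = 30
One optimal plan: pieces 2 + 2 + 2 + 1 (3 cuts) → ¢39 − ¢9 = ¢30.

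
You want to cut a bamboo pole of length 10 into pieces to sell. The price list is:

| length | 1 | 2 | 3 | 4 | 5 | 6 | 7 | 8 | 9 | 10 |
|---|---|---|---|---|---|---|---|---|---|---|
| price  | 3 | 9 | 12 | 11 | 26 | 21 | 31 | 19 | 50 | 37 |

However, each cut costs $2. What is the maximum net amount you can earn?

51

Consider every possible first cut. r[k] is the best of p[i]+r[k−i] over all sellable i≤k, charging 2 whenever i<k.
r[1] = 3
r[2] = 9
r[3] = 12
r[4] = 16  (first piece 2, then r[2]=9)
r[5] = 26
r[6] = 27  (first piece 1, then r[5]=26)
r[7] = 33  (first piece 2, then r[5]=26)
r[8] = 36  (first piece 3, then r[5]=26)
r[9] = 50
r[10] = 51  (first piece 1, then r[9]=50)
One optimal plan: pieces 9 + 1 (1 cut) → $53 − $2 = $51.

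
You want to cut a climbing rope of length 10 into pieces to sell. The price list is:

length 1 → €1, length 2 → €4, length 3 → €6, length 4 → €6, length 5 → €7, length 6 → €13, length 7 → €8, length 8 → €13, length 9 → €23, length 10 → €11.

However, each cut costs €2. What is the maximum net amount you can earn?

Let net[k] be the best obtainable value from length k. For each k, try every first piece i and keep the best of price[i] + net[k−i] minus the 2 cut fee when i<k.
net[1] = 1
net[2] = 4
net[3] = 6
net[4] = 6  (first piece 2, then net[2]=4)
net[5] = 8  (first piece 2, then net[3]=6)
net[6] = 13
net[7] = 12  (first piece 1, then net[6]=13)
net[8] = 15  (first piece 2, then net[6]=13)
net[9] = 23
net[10] = 22  (first piece 1, then net[9]=23)
One optimal plan: pieces 9 + 1 (1 cut) → €24 − €2 = €22.

22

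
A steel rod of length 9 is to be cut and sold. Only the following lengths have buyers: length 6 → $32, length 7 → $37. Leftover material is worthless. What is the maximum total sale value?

37

Let f[k] be the best obtainable value from length k. For each k, try every first piece i and keep the best of price[i] + f[k−i].
f[1] = 0
f[2] = 0
f[3] = 0
f[4] = 0
f[5] = 0
f[6] = 32
f[7] = 37
f[8] = 37
f[9] = 37
One optimal cutting: pieces 7 with 2 units of scrap → $37.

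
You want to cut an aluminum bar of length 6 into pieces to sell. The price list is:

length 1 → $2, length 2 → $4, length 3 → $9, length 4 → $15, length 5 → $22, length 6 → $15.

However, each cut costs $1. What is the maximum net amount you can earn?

Let net[k] be the best obtainable value from length k. For each k, try every first piece i and keep the best of price[i] + net[k−i] minus the 1 cut fee when i<k.
net[1] = 2
net[2] = 4
net[3] = 9
net[4] = 15
net[5] = 22
net[6] = 23  (first piece 1, then net[5]=22)
One optimal plan: pieces 5 + 1 (1 cut) → $24 − $1 = $23.

23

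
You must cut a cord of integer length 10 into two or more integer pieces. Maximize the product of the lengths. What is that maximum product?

36

Let g[k] be the best product for length k (with at least one cut). For each first piece i, the rest contributes max(k−i, g[k−i]).
Small cases: g[2]=1, g[3]=2, g[4]=4, g[5]=6.
g[6] = 3×max(3,2) = 3×3 = 9
g[7] = 2×max(5,6) = 2×6 = 12
g[8] = 2×max(6,9) = 2×9 = 18
g[9] = 3×max(6,9) = 3×9 = 27
g[10] = 2×max(8,18) = 2×18 = 36
One optimal split: 3 + 3 + 2 + 2; product 3×3×2×2 = 36.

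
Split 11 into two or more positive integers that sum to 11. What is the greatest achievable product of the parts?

54

Fill m[k] for k=2..11: at each k try every first piece i and multiply by the better of (k−i) uncut or m[k−i].
Small cases: m[2]=1, m[3]=2, m[4]=4.
m[5] = max(1*4, 2*3, 3*2, 4*1) = 6
m[6] = max(1*6, 2*4, 3*3, 4*2, 5*1) = 9
m[7] = max(1*9, 2*6, 3*4, 4*3, 5*2, 6*1) = 12
m[8] = max(1*12, 2*9, 3*6, …, 6*2, 7*1) = 18
m[9] = max(1*18, 2*12, 3*9, …, 7*2, 8*1) = 27
m[10] = max(1*27, 2*18, 3*12, …, 8*2, 9*1) = 36
m[11] = max(1*36, 2*27, 3*18, …, 9*2, 10*1) = 54
One optimal split: 3 + 3 + 3 + 2; product 3*3*3*2 = 54.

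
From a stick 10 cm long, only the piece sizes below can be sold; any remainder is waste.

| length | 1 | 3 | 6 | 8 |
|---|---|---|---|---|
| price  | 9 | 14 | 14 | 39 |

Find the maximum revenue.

90

Let best[k] be the best obtainable value from length k. For each k, try every first piece i and keep the best of price[i] + best[k−i].
best[1] = 9
best[2] = 18  (first piece 1, then best[1]=9)
best[3] = max(9+18, 14+0) = 27
best[4] = max(9+27, 14+9) = 36
best[5] = max(9+36, 14+18) = 45
best[6] = max(9+45, 14+27, 14+0) = 54
best[7] = max(9+54, 14+36, 14+9) = 63
best[8] = max(9+63, 14+45, 14+18, 39+0) = 72
best[9] = max(9+72, 14+54, 14+27, 39+9) = 81
best[10] = max(9+81, 14+63, 14+36, 39+18) = 90
One optimal cutting: 1 + 1 + 1 + 1 + 1 + 1 + 1 + 1 + 1 + 1 → €90.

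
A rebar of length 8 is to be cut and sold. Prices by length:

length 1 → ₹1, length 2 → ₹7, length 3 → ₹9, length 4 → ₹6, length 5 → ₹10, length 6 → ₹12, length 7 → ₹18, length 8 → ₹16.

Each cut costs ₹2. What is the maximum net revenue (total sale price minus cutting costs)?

Build v[k] bottom-up: v[k] = max over allowed piece i of (p[i] + v[k−i]) − 2 per cut.
v[1] = 1
v[2] = max(1+1-2, 7+0) = 7
v[3] = max(1+7-2, 7+1-2, 9+0) = 9
v[4] = max(1+9-2, 7+7-2, 9+1-2, 6+0) = 12
v[5] = max(1+12-2, 7+9-2, 9+7-2, 6+1-2, 10+0) = 14
v[6] = max(1+14-2, 7+12-2, 9+9-2, 6+7-2, 10+1-2, 12+0) = 17
v[7] = max(1+17-2, 7+14-2, 9+12-2, …, 12+1-2, 18+0) = 19
v[8] = max(1+19-2, 7+17-2, 9+14-2, …, 18+1-2, 16+0) = 22
One optimal plan: pieces 2 + 2 + 2 + 2 (3 cuts) → ₹28 − ₹6 = ₹22.

22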